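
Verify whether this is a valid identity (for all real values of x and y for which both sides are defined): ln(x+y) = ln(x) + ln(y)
Claim: ln(x+y) = ln(x) + ln(y).
Test a specific point where both sides are defined: x = 3, y = 1.
LHS = ln(x+y) ≈ 1.3863
RHS = ln(x) + ln(y) ≈ 1.0986
Since 1.3863 ≠ 1.0986, the equation fails at this point, so it cannot hold for all real values of x and y for which both sides are defined.
ln(x) + ln(y) = ln(xy), not ln(x+y).

Conclusion: No, this is NOT an identity.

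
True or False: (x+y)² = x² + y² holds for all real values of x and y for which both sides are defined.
False.

Claim: (x+y)² = x² + y².
Test a specific point where both sides are defined: x = 3, y = 3.
LHS = (x+y)² ≈ 36.0000
RHS = x² + y² ≈ 18.0000
Since 36.0000 ≠ 18.0000, the equation fails at this point, so it cannot hold for all real values of x and y for which both sides are defined.
The correct expansion is (x+y)² = x² + 2xy + y²; the cross term 2xy is missing.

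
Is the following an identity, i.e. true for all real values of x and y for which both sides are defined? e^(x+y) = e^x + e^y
No, this is NOT an identity.

Claim: e^(x+y) = e^x + e^y.
Test a specific point where both sides are defined: x = 1, y = -2.
LHS = e^(x+y) ≈ 0.3679
RHS = e^x + e^y ≈ 2.8536
Since 0.3679 ≠ 2.8536, the equation fails at this point, so it cannot hold for all real values of x and y for which both sides are defined.
The correct rule is e^(x+y) = e^x · e^y (a product, not a sum).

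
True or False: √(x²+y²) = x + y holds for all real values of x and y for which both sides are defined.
False.

Claim: √(x²+y²) = x + y.
Test a specific point where both sides are defined: x = 3, y = -2.
LHS = √(x²+y²) ≈ 3.6056
RHS = x + y ≈ 1.0000
Since 3.6056 ≠ 1.0000, the equation fails at this point, so it cannot hold for all real values of x and y for which both sides are defined.
(x+y)² = x² + 2xy + y², not x² + y², so the square root does not split this way.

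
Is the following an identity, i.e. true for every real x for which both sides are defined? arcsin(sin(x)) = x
No, this is NOT an identity.

Claim: arcsin(sin(x)) = x.
Test a specific point where both sides are defined: x = 2π/3.
LHS = arcsin(sin(x)) ≈ 1.0472
RHS = x ≈ 2.0944
Since 1.0472 ≠ 2.0944, the equation fails at this point, so it cannot hold for every real x for which both sides are defined.
arcsin only returns values in [-π/2, π/2], so arcsin(sin(x)) = x holds only for x in that interval, not for all real x.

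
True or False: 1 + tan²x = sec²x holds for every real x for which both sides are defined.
True.

Claim: 1 + tan²x = sec²x.
Reasoning: Start from sin²x + cos²x = 1 and divide every term by cos²x (allowed wherever tan x and sec x are defined): tan²x + 1 = 1/cos²x = sec²x.
So the two sides agree for every real x for which both sides are defined.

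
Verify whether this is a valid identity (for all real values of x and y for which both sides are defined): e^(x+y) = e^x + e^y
Claim: e^(x+y) = e^x + e^y.
Test a specific point where both sides are defined: x = 1/2, y = 5.
LHS = e^(x+y) ≈ 244.6919
RHS = e^x + e^y ≈ 150.0619
Since 244.6919 ≠ 150.0619, the equation fails at this point, so it cannot hold for all real values of x and y for which both sides are defined.
The correct rule is e^(x+y) = e^x · e^y (a product, not a sum).

Conclusion: No, this is NOT an identity.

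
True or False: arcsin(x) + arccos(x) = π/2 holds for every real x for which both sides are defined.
Claim: arcsin(x) + arccos(x) = π/2.
Reasoning: Both sides are defined for -1 ≤ x ≤ 1. Let θ = arcsin(x), so sin θ = x and θ ∈ [-π/2, π/2]. Then cos(π/2 - θ) = sin θ = x and π/2 - θ ∈ [0, π], which is exactly the range of arccos, so arccos(x) = π/2 - θ. Adding: arcsin(x) + arccos(x) = θ + (π/2 - θ) = π/2.
So the two sides agree for every real x for which both sides are defined.

Conclusion: True.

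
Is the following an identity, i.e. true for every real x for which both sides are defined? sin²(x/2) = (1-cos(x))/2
Claim: sin²(x/2) = (1-cos(x))/2.
Reasoning: Use cos(2θ) = 1 - 2sin²θ with θ = x/2: cos(x) = 1 - 2sin²(x/2). Solving for sin²(x/2) gives (1 - cos(x))/2.
So the two sides agree for every real x for which both sides are defined.

Conclusion: Yes, this is an identity.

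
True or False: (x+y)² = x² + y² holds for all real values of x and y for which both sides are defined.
Claim: (x+y)² = x² + y².
Test a specific point where both sides are defined: x = 3, y = 2.
LHS = (x+y)² ≈ 25.0000
RHS = x² + y² ≈ 13.0000
Since 25.0000 ≠ 13.0000, the equation fails at this point, so it cannot hold for all real values of x and y for which both sides are defined.
The correct expansion is (x+y)² = x² + 2xy + y²; the cross term 2xy is missing.

Conclusion: False.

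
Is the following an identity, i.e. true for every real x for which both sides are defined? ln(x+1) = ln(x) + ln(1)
Claim: ln(x+1) = ln(x) + ln(1).
Test a specific point where both sides are defined: x = 1/2.
LHS = ln(x+1) ≈ 0.4055
RHS = ln(x) + ln(1) ≈ -0.6931
Since 0.4055 ≠ -0.6931, the equation fails at this point, so it cannot hold for every real x for which both sides are defined.
ln(1) = 0, so the right side is just ln(x), which differs from ln(x+1).

Conclusion: No, this is NOT an identity.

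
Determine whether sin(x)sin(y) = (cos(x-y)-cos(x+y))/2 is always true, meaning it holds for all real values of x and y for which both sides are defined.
Yes, this is an identity.

Claim: sin(x)sin(y) = (cos(x-y)-cos(x+y))/2.
Reasoning: cos(x-y) = cos(x)cos(y) + sin(x)sin(y) and cos(x+y) = cos(x)cos(y) - sin(x)sin(y). Subtracting, cos(x-y) - cos(x+y) = 2sin(x)sin(y); divide by 2.
So the two sides agree for all real values of x and y for which both sides are defined.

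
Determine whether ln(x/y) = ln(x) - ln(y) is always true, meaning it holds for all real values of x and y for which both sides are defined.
Claim: ln(x/y) = ln(x) - ln(y).
Reasoning: Both sides are simultaneously defined only when x, y > 0. Write x = e^p, y = e^q. Then x/y = e^(p-q), so ln(x/y) = p - q = ln(x) - ln(y).
So the two sides agree for all real values of x and y for which both sides are defined.

Conclusion: Yes, this is an identity.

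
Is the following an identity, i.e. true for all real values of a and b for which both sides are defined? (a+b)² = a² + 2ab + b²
Yes, this is an identity.

Claim: (a+b)² = a² + 2ab + b².
Reasoning: Expand: (a+b)² = (a+b)(a+b) = a·a + a·b + b·a + b·b = a² + 2ab + b².
So the two sides agree for all real values of a and b for which both sides are defined.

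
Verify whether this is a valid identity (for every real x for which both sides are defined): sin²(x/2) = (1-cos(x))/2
Claim: sin²(x/2) = (1-cos(x))/2.
Reasoning: Use cos(2θ) = 1 - 2sin²θ with θ = x/2: cos(x) = 1 - 2sin²(x/2). Solving for sin²(x/2) gives (1 - cos(x))/2.
So the two sides agree for every real x for which both sides are defined.

Conclusion: Yes, this is an identity.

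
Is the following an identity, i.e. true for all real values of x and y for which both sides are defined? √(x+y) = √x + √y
Claim: √(x+y) = √x + √y.
Test a specific point where both sides are defined: x = 1/2, y = 1/2.
LHS = √(x+y) ≈ 1.0000
RHS = √x + √y ≈ 1.4142
Since 1.0000 ≠ 1.4142, the equation fails at this point, so it cannot hold for all real values of x and y for which both sides are defined.
Squaring the right side gives x + 2√(xy) + y, not x + y.

Conclusion: No, this is NOT an identity.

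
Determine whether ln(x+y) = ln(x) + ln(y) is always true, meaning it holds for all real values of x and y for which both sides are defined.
No, this is NOT an identity.

Claim: ln(x+y) = ln(x) + ln(y).
Test a specific point where both sides are defined: x = 2, y = 1/2.
LHS = ln(x+y) ≈ 0.9163
RHS = ln(x) + ln(y) ≈ 0.0000
Since 0.9163 ≠ 0.0000, the equation fails at this point, so it cannot hold for all real values of x and y for which both sides are defined.
ln(x) + ln(y) = ln(xy), not ln(x+y).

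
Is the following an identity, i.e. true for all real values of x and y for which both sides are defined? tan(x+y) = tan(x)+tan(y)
No, this is NOT an identity.

Claim: tan(x+y) = tan(x)+tan(y).
Test a specific point where both sides are defined: x = π/4, y = π/3.
LHS = tan(x+y) ≈ -3.7321
RHS = tan(x)+tan(y) ≈ 2.7321
Since -3.7321 ≠ 2.7321, the equation fails at this point, so it cannot hold for all real values of x and y for which both sides are defined.
The correct formula is tan(x+y) = (tan(x) + tan(y))/(1 - tan(x)tan(y)).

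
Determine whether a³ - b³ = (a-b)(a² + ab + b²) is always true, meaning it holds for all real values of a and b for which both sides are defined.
Claim: a³ - b³ = (a-b)(a² + ab + b²).
Reasoning: Expand the right side: (a-b)(a² + ab + b²) = a³ + a²b + ab² - a²b - ab² - b³ = a³ - b³ (the middle terms cancel in pairs).
So the two sides agree for all real values of a and b for which both sides are defined.

Conclusion: Yes, this is an identity.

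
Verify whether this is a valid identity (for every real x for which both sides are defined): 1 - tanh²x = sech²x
Yes, this is an identity.

Claim: 1 - tanh²x = sech²x.
Reasoning: Divide cosh²x - sinh²x = 1 through by cosh²x (never zero): 1 - tanh²x = 1/cosh²x = sech²x.
So the two sides agree for every real x for which both sides are defined.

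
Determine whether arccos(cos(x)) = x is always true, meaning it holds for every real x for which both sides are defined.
No, this is NOT an identity.

Claim: arccos(cos(x)) = x.
Test a specific point where both sides are defined: x = -π/6.
LHS = arccos(cos(x)) ≈ 0.5236
RHS = x ≈ -0.5236
Since 0.5236 ≠ -0.5236, the equation fails at this point, so it cannot hold for every real x for which both sides are defined.
arccos only returns values in [0, π], so arccos(cos(x)) = x holds only for x in that interval, not for all real x.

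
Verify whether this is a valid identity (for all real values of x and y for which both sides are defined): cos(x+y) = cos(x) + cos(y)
Claim: cos(x+y) = cos(x) + cos(y).
Test a specific point where both sides are defined: x = 2π/3, y = 3π/4.
LHS = cos(x+y) ≈ -0.2588
RHS = cos(x) + cos(y) ≈ -1.2071
Since -0.2588 ≠ -1.2071, the equation fails at this point, so it cannot hold for all real values of x and y for which both sides are defined.
The correct expansion is cos(x+y) = cos(x)cos(y) - sin(x)sin(y); cosine is not additive.

Conclusion: No, this is NOT an identity.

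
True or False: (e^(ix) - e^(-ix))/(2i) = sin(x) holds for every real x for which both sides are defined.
True.

Claim: (e^(ix) - e^(-ix))/(2i) = sin(x).
Reasoning: By Euler's formula e^(ix) = cos(x) + i·sin(x) and e^(-ix) = cos(x) - i·sin(x). Subtracting cancels the cosine terms: e^(ix) - e^(-ix) = 2i·sin(x); divide by 2i.
So the two sides agree for every real x for which both sides are defined.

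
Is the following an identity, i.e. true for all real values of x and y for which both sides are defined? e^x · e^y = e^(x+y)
Yes, this is an identity.

Claim: e^x · e^y = e^(x+y).
Reasoning: This is the law of exponents for a common base: multiplying powers adds exponents. E.g. from the series, (Σ x^j/j!)(Σ y^k/k!) = Σ_m (Σ_{j+k=m} x^j y^k/(j!k!)) = Σ_m (x+y)^m/m! by the binomial theorem.
So the two sides agree for all real values of x and y for which both sides are defined.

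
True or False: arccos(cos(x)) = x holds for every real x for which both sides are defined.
Claim: arccos(cos(x)) = x.
Test a specific point where both sides are defined: x = -π/6.
LHS = arccos(cos(x)) ≈ 0.5236
RHS = x ≈ -0.5236
Since 0.5236 ≠ -0.5236, the equation fails at this point, so it cannot hold for every real x for which both sides are defined.
arccos only returns values in [0, π], so arccos(cos(x)) = x holds only for x in that interval, not for all real x.

Conclusion: False.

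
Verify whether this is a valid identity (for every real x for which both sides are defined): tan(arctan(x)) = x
Yes, this is an identity.

Claim: tan(arctan(x)) = x.
Reasoning: For every real x, arctan(x) is by definition the angle in (-π/2, π/2) whose tangent equals x. Taking the tangent of that angle returns x.
So the two sides agree for every real x for which both sides are defined.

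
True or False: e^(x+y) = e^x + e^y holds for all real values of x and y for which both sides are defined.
Claim: e^(x+y) = e^x + e^y.
Test a specific point where both sides are defined: x = 3, y = 3/2.
LHS = e^(x+y) ≈ 90.0171
RHS = e^x + e^y ≈ 24.5672
Since 90.0171 ≠ 24.5672, the equation fails at this point, so it cannot hold for all real values of x and y for which both sides are defined.
The correct rule is e^(x+y) = e^x · e^y (a product, not a sum).

Conclusion: False.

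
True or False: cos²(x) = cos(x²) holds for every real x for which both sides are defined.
Claim: cos²(x) = cos(x²).
Test a specific point where both sides are defined: x = π/4.
LHS = cos²(x) ≈ 0.5000
RHS = cos(x²) ≈ 0.8157
Since 0.5000 ≠ 0.8157, the equation fails at this point, so it cannot hold for every real x for which both sides are defined.
cos²(x) means (cos x)², squaring the output; cos(x²) squares the input. These are different functions.

Conclusion: False.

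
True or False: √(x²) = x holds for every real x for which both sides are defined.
False.

Claim: √(x²) = x.
Test a specific point where both sides are defined: x = -2.
LHS = √(x²) ≈ 2.0000
RHS = x ≈ -2.0000
Since 2.0000 ≠ -2.0000, the equation fails at this point, so it cannot hold for every real x for which both sides are defined.
√(x²) = |x|, which differs from x whenever x < 0 (both sides are defined for every real x).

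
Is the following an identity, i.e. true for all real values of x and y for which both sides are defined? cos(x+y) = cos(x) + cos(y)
No, this is NOT an identity.

Claim: cos(x+y) = cos(x) + cos(y).
Test a specific point where both sides are defined: x = -π/4, y = -π/3.
LHS = cos(x+y) ≈ -0.2588
RHS = cos(x) + cos(y) ≈ 1.2071
Since -0.2588 ≠ 1.2071, the equation fails at this point, so it cannot hold for all real values of x and y for which both sides are defined.
The correct expansion is cos(x+y) = cos(x)cos(y) - sin(x)sin(y); cosine is not additive.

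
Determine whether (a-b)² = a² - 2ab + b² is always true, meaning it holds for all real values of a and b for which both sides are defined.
Claim: (a-b)² = a² - 2ab + b².
Reasoning: Expand: (a-b)² = (a-b)(a-b) = a·a - a·b - b·a + b·b = a² - 2ab + b².
So the two sides agree for all real values of a and b for which both sides are defined.

Conclusion: Yes, this is an identity.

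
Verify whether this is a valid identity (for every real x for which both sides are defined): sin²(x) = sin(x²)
No, this is NOT an identity.

Claim: sin²(x) = sin(x²).
Test a specific point where both sides are defined: x = π.
LHS = sin²(x) ≈ 0.0000
RHS = sin(x²) ≈ -0.4303
Since 0.0000 ≠ -0.4303, the equation fails at this point, so it cannot hold for every real x for which both sides are defined.
sin²(x) means (sin x)², squaring the output; sin(x²) squares the input. These are different functions.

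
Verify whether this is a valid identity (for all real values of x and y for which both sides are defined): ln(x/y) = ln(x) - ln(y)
Claim: ln(x/y) = ln(x) - ln(y).
Reasoning: Both sides are simultaneously defined only when x, y > 0. Write x = e^p, y = e^q. Then x/y = e^(p-q), so ln(x/y) = p - q = ln(x) - ln(y).
So the two sides agree for all real values of x and y for which both sides are defined.

Conclusion: Yes, this is an identity.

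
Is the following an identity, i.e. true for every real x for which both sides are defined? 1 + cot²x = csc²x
Yes, this is an identity.

Claim: 1 + cot²x = csc²x.
Reasoning: Start from sin²x + cos²x = 1 and divide every term by sin²x (allowed wherever cot x and csc x are defined): 1 + cot²x = 1/sin²x = csc²x.
So the two sides agree for every real x for which both sides are defined.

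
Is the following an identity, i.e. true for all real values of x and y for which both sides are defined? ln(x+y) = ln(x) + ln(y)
No, this is NOT an identity.

Claim: ln(x+y) = ln(x) + ln(y).
Test a specific point where both sides are defined: x = 3, y = 1/2.
LHS = ln(x+y) ≈ 1.2528
RHS = ln(x) + ln(y) ≈ 0.4055
Since 1.2528 ≠ 0.4055, the equation fails at this point, so it cannot hold for all real values of x and y for which both sides are defined.
ln(x) + ln(y) = ln(xy), not ln(x+y).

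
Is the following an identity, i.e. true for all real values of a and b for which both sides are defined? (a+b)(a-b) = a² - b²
Yes, this is an identity.

Claim: (a+b)(a-b) = a² - b².
Reasoning: Expand: (a+b)(a-b) = a² - ab + ba - b² = a² - b² (the cross terms cancel).
So the two sides agree for all real values of a and b for which both sides are defined.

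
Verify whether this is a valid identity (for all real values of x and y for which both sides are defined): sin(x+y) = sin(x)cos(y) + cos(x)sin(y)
Claim: sin(x+y) = sin(x)cos(y) + cos(x)sin(y).
Reasoning: By Euler's formula e^(i(x+y)) = e^(ix)·e^(iy) = (cos x + i·sin x)(cos y + i·sin y). The imaginary part of the left side is sin(x+y); the imaginary part of the product is sin(x)cos(y) + cos(x)sin(y).
So the two sides agree for all real values of x and y for which both sides are defined.

Conclusion: Yes, this is an identity.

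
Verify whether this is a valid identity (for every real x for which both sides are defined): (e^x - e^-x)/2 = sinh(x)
Claim: (e^x - e^-x)/2 = sinh(x).
Reasoning: This is exactly the definition of the hyperbolic sine: sinh(x) := (e^x - e^-x)/2.
So the two sides agree for every real x for which both sides are defined.

Conclusion: Yes, this is an identity.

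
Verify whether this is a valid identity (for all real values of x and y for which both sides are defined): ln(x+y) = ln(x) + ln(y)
No, this is NOT an identity.

Claim: ln(x+y) = ln(x) + ln(y).
Test a specific point where both sides are defined: x = 1, y = 5.
LHS = ln(x+y) ≈ 1.7918
RHS = ln(x) + ln(y) ≈ 1.6094
Since 1.7918 ≠ 1.6094, the equation fails at this point, so it cannot hold for all real values of x and y for which both sides are defined.
ln(x) + ln(y) = ln(xy), not ln(x+y).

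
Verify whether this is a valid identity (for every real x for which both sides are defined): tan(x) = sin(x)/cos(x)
Claim: tan(x) = sin(x)/cos(x).
Reasoning: For an angle x whose terminal point on the unit circle is (cos x, sin x), tan(x) is defined as the ratio (second coordinate)/(first coordinate) = sin(x)/cos(x), wherever cos(x) ≠ 0.
So the two sides agree for every real x for which both sides are defined.

Conclusion: Yes, this is an identity.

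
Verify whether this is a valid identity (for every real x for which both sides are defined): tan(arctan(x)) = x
Yes, this is an identity.

Claim: tan(arctan(x)) = x.
Reasoning: For every real x, arctan(x) is by definition the angle in (-π/2, π/2) whose tangent equals x. Taking the tangent of that angle returns x.
So the two sides agree for every real x for which both sides are defined.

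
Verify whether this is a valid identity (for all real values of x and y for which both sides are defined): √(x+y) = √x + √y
No, this is NOT an identity.

Claim: √(x+y) = √x + √y.
Test a specific point where both sides are defined: x = 3, y = 2.
LHS = √(x+y) ≈ 2.2361
RHS = √x + √y ≈ 3.1463
Since 2.2361 ≠ 3.1463, the equation fails at this point, so it cannot hold for all real values of x and y for which both sides are defined.
Squaring the right side gives x + 2√(xy) + y, not x + y.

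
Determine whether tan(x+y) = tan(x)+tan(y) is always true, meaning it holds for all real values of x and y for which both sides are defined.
Claim: tan(x+y) = tan(x)+tan(y).
Test a specific point where both sides are defined: x = -π/6, y = π/4.
LHS = tan(x+y) ≈ 0.2679
RHS = tan(x)+tan(y) ≈ 0.4226
Since 0.2679 ≠ 0.4226, the equation fails at this point, so it cannot hold for all real values of x and y for which both sides are defined.
The correct formula is tan(x+y) = (tan(x) + tan(y))/(1 - tan(x)tan(y)).

Conclusion: No, this is NOT an identity.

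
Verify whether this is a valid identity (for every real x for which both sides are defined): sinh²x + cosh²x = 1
No, this is NOT an identity.

Claim: sinh²x + cosh²x = 1.
Test a specific point where both sides are defined: x = 1.
LHS = sinh²x + cosh²x ≈ 3.7622
RHS = 1 ≈ 1.0000
Since 3.7622 ≠ 1.0000, the equation fails at this point, so it cannot hold for every real x for which both sides are defined.
The correct hyperbolic identity is cosh²x - sinh²x = 1 (a difference); the sum sinh²x + cosh²x equals cosh(2x).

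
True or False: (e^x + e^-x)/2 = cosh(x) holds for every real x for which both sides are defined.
True.

Claim: (e^x + e^-x)/2 = cosh(x).
Reasoning: This is exactly the definition of the hyperbolic cosine: cosh(x) := (e^x + e^-x)/2.
So the two sides agree for every real x for which both sides are defined.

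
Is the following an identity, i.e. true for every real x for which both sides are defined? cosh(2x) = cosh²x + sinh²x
Claim: cosh(2x) = cosh²x + sinh²x.
Reasoning: cosh²x = (e^(2x) + 2 + e^(-2x))/4 and sinh²x = (e^(2x) - 2 + e^(-2x))/4. Adding gives (2e^(2x) + 2e^(-2x))/4 = (e^(2x) + e^(-2x))/2 = cosh(2x).
So the two sides agree for every real x for which both sides are defined.

Conclusion: Yes, this is an identity.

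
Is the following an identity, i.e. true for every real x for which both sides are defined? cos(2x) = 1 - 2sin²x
Yes, this is an identity.

Claim: cos(2x) = 1 - 2sin²x.
Reasoning: cos(2x) = cos²x - sin²x. Replace cos²x by 1 - sin²x: (1 - sin²x) - sin²x = 1 - 2sin²x.
So the two sides agree for every real x for which both sides are defined.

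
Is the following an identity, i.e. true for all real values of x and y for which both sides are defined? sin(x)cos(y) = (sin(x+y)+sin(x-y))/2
Claim: sin(x)cos(y) = (sin(x+y)+sin(x-y))/2.
Reasoning: sin(x+y) = sin(x)cos(y) + cos(x)sin(y) and sin(x-y) = sin(x)cos(y) - cos(x)sin(y). Adding, sin(x+y) + sin(x-y) = 2sin(x)cos(y); divide by 2.
So the two sides agree for all real values of x and y for which both sides are defined.

Conclusion: Yes, this is an identity.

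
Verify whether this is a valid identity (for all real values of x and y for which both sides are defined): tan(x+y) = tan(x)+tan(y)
Claim: tan(x+y) = tan(x)+tan(y).
Test a specific point where both sides are defined: x = π/6, y = 3π/4.
LHS = tan(x+y) ≈ -0.2679
RHS = tan(x)+tan(y) ≈ -0.4226
Since -0.2679 ≠ -0.4226, the equation fails at this point, so it cannot hold for all real values of x and y for which both sides are defined.
The correct formula is tan(x+y) = (tan(x) + tan(y))/(1 - tan(x)tan(y)).

Conclusion: No, this is NOT an identity.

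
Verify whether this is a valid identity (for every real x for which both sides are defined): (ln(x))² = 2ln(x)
No, this is NOT an identity.

Claim: (ln(x))² = 2ln(x).
Test a specific point where both sides are defined: x = 2.
LHS = (ln(x))² ≈ 0.4805
RHS = 2ln(x) ≈ 1.3863
Since 0.4805 ≠ 1.3863, the equation fails at this point, so it cannot hold for every real x for which both sides are defined.
2ln(x) equals ln(x²), which is not the same as (ln x)².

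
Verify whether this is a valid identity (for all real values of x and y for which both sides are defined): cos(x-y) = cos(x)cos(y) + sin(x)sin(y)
Yes, this is an identity.

Claim: cos(x-y) = cos(x)cos(y) + sin(x)sin(y).
Reasoning: Replace y by -y in cos(x+y) = cos(x)cos(y) - sin(x)sin(y) and use cos(-y) = cos(y), sin(-y) = -sin(y): cos(x-y) = cos(x)cos(y) + sin(x)sin(y).
So the two sides agree for all real values of x and y for which both sides are defined.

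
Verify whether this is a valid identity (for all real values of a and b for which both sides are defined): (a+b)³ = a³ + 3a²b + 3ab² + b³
Claim: (a+b)³ = a³ + 3a²b + 3ab² + b³.
Reasoning: (a+b)³ = (a+b)(a+b)² = (a+b)(a² + 2ab + b²) = a³ + 2a²b + ab² + a²b + 2ab² + b³ = a³ + 3a²b + 3ab² + b³.
So the two sides agree for all real values of a and b for which both sides are defined.

Conclusion: Yes, this is an identity.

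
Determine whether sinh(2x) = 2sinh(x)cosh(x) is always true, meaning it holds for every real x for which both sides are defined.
Claim: sinh(2x) = 2sinh(x)cosh(x).
Reasoning: 2sinh(x)cosh(x) = 2 · (e^x - e^-x)/2 · (e^x + e^-x)/2 = (e^(2x) - e^(-2x))/2 = sinh(2x).
So the two sides agree for every real x for which both sides are defined.

Conclusion: Yes, this is an identity.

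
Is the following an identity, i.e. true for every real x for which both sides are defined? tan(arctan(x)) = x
Claim: tan(arctan(x)) = x.
Reasoning: For every real x, arctan(x) is by definition the angle in (-π/2, π/2) whose tangent equals x. Taking the tangent of that angle returns x.
So the two sides agree for every real x for which both sides are defined.

Conclusion: Yes, this is an identity.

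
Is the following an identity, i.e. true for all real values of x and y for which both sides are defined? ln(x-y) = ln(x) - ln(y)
No, this is NOT an identity.

Claim: ln(x-y) = ln(x) - ln(y).
Test a specific point where both sides are defined: x = 5, y = 2.
LHS = ln(x-y) ≈ 1.0986
RHS = ln(x) - ln(y) ≈ 0.9163
Since 1.0986 ≠ 0.9163, the equation fails at this point, so it cannot hold for all real values of x and y for which both sides are defined.
ln(x) - ln(y) = ln(x/y), not ln(x-y).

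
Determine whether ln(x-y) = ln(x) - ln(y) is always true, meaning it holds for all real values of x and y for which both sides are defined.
No, this is NOT an identity.

Claim: ln(x-y) = ln(x) - ln(y).
Test a specific point where both sides are defined: x = 5, y = 4.
LHS = ln(x-y) ≈ 0.0000
RHS = ln(x) - ln(y) ≈ 0.2231
Since 0.0000 ≠ 0.2231, the equation fails at this point, so it cannot hold for all real values of x and y for which both sides are defined.
ln(x) - ln(y) = ln(x/y), not ln(x-y).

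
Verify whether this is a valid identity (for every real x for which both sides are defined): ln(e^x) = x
Yes, this is an identity.

Claim: ln(e^x) = x.
Reasoning: ln is the inverse of the exponential: ln(e^x) asks for the exponent p with e^p = e^x, and since e^p is one-to-one that exponent is p = x.
So the two sides agree for every real x for which both sides are defined.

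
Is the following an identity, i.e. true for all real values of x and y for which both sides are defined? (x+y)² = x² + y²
Claim: (x+y)² = x² + y².
Test a specific point where both sides are defined: x = 3, y = -1.
LHS = (x+y)² ≈ 4.0000
RHS = x² + y² ≈ 10.0000
Since 4.0000 ≠ 10.0000, the equation fails at this point, so it cannot hold for all real values of x and y for which both sides are defined.
The correct expansion is (x+y)² = x² + 2xy + y²; the cross term 2xy is missing.

Conclusion: No, this is NOT an identity.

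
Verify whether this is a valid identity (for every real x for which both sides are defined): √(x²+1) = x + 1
No, this is NOT an identity.

Claim: √(x²+1) = x + 1.
Test a specific point where both sides are defined: x = -3.
LHS = √(x²+1) ≈ 3.1623
RHS = x + 1 ≈ -2.0000
Since 3.1623 ≠ -2.0000, the equation fails at this point, so it cannot hold for every real x for which both sides are defined.
(x+1)² = x² + 2x + 1 ≠ x² + 1 unless x = 0.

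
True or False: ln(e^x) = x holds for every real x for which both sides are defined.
True.

Claim: ln(e^x) = x.
Reasoning: ln is the inverse of the exponential: ln(e^x) asks for the exponent p with e^p = e^x, and since e^p is one-to-one that exponent is p = x.
So the two sides agree for every real x for which both sides are defined.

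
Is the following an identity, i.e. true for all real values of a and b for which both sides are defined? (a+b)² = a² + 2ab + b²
Yes, this is an identity.

Claim: (a+b)² = a² + 2ab + b².
Reasoning: Expand: (a+b)² = (a+b)(a+b) = a·a + a·b + b·a + b·b = a² + 2ab + b².
So the two sides agree for all real values of a and b for which both sides are defined.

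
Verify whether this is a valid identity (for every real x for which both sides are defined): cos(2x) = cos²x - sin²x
Yes, this is an identity.

Claim: cos(2x) = cos²x - sin²x.
Reasoning: Put y = x in the addition formula cos(x+y) = cos(x)cos(y) - sin(x)sin(y): cos(2x) = cos²x - sin²x.
So the two sides agree for every real x for which both sides are defined.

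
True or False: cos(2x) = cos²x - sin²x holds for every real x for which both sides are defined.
True.

Claim: cos(2x) = cos²x - sin²x.
Reasoning: Put y = x in the addition formula cos(x+y) = cos(x)cos(y) - sin(x)sin(y): cos(2x) = cos²x - sin²x.
So the two sides agree for every real x for which both sides are defined.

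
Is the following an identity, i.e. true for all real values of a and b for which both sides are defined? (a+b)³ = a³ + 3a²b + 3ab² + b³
Claim: (a+b)³ = a³ + 3a²b + 3ab² + b³.
Reasoning: (a+b)³ = (a+b)(a+b)² = (a+b)(a² + 2ab + b²) = a³ + 2a²b + ab² + a²b + 2ab² + b³ = a³ + 3a²b + 3ab² + b³.
So the two sides agree for all real values of a and b for which both sides are defined.

Conclusion: Yes, this is an identity.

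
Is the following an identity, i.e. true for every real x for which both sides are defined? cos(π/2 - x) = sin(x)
Claim: cos(π/2 - x) = sin(x).
Reasoning: Use cos(u - v) = cos(u)cos(v) + sin(u)sin(v) with u = π/2, v = x: cos(π/2)cos(x) + sin(π/2)sin(x) = 0·cos(x) + 1·sin(x) = sin(x).
So the two sides agree for every real x for which both sides are defined.

Conclusion: Yes, this is an identity.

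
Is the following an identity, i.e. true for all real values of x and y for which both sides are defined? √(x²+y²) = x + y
No, this is NOT an identity.

Claim: √(x²+y²) = x + y.
Test a specific point where both sides are defined: x = -1, y = 5.
LHS = √(x²+y²) ≈ 5.0990
RHS = x + y ≈ 4.0000
Since 5.0990 ≠ 4.0000, the equation fails at this point, so it cannot hold for all real values of x and y for which both sides are defined.
(x+y)² = x² + 2xy + y², not x² + y², so the square root does not split this way.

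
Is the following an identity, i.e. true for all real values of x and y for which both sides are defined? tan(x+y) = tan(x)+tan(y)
Claim: tan(x+y) = tan(x)+tan(y).
Test a specific point where both sides are defined: x = -π/3, y = 3π/4.
LHS = tan(x+y) ≈ 3.7321
RHS = tan(x)+tan(y) ≈ -2.7321
Since 3.7321 ≠ -2.7321, the equation fails at this point, so it cannot hold for all real values of x and y for which both sides are defined.
The correct formula is tan(x+y) = (tan(x) + tan(y))/(1 - tan(x)tan(y)).

Conclusion: No, this is NOT an identity.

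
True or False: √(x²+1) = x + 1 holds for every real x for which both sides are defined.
False.

Claim: √(x²+1) = x + 1.
Test a specific point where both sides are defined: x = 3/2.
LHS = √(x²+1) ≈ 1.8028
RHS = x + 1 ≈ 2.5000
Since 1.8028 ≠ 2.5000, the equation fails at this point, so it cannot hold for every real x for which both sides are defined.
(x+1)² = x² + 2x + 1 ≠ x² + 1 unless x = 0.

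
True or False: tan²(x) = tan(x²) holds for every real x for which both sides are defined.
False.

Claim: tan²(x) = tan(x²).
Test a specific point where both sides are defined: x = -π/3.
LHS = tan²(x) ≈ 3.0000
RHS = tan(x²) ≈ 1.9485
Since 3.0000 ≠ 1.9485, the equation fails at this point, so it cannot hold for every real x for which both sides are defined.
tan²(x) means (tan x)², squaring the output; tan(x²) squares the input. These are different functions.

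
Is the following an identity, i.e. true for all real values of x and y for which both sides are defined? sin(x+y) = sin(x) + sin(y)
No, this is NOT an identity.

Claim: sin(x+y) = sin(x) + sin(y).
Test a specific point where both sides are defined: x = -π/6, y = π/2.
LHS = sin(x+y) ≈ 0.8660
RHS = sin(x) + sin(y) ≈ 0.5000
Since 0.8660 ≠ 0.5000, the equation fails at this point, so it cannot hold for all real values of x and y for which both sides are defined.
The correct expansion is sin(x+y) = sin(x)cos(y) + cos(x)sin(y); sine is not additive.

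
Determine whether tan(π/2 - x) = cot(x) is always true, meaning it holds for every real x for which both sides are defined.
Yes, this is an identity.

Claim: tan(π/2 - x) = cot(x).
Reasoning: tan(π/2 - x) = sin(π/2 - x)/cos(π/2 - x) = cos(x)/sin(x) = cot(x), using the cofunction identities sin(π/2 - x) = cos(x) and cos(π/2 - x) = sin(x).
So the two sides agree for every real x for which both sides are defined.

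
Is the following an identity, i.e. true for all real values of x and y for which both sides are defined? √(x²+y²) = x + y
Claim: √(x²+y²) = x + y.
Test a specific point where both sides are defined: x = 2, y = 1.
LHS = √(x²+y²) ≈ 2.2361
RHS = x + y ≈ 3.0000
Since 2.2361 ≠ 3.0000, the equation fails at this point, so it cannot hold for all real values of x and y for which both sides are defined.
(x+y)² = x² + 2xy + y², not x² + y², so the square root does not split this way.

Conclusion: No, this is NOT an identity.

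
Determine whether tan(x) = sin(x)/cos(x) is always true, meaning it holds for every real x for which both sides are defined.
Yes, this is an identity.

Claim: tan(x) = sin(x)/cos(x).
Reasoning: For an angle x whose terminal point on the unit circle is (cos x, sin x), tan(x) is defined as the ratio (second coordinate)/(first coordinate) = sin(x)/cos(x), wherever cos(x) ≠ 0.
So the two sides agree for every real x for which both sides are defined.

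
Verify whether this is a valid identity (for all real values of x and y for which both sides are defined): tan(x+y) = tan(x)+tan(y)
Claim: tan(x+y) = tan(x)+tan(y).
Test a specific point where both sides are defined: x = 2π/3, y = -π/4.
LHS = tan(x+y) ≈ 3.7321
RHS = tan(x)+tan(y) ≈ -2.7321
Since 3.7321 ≠ -2.7321, the equation fails at this point, so it cannot hold for all real values of x and y for which both sides are defined.
The correct formula is tan(x+y) = (tan(x) + tan(y))/(1 - tan(x)tan(y)).

Conclusion: No, this is NOT an identity.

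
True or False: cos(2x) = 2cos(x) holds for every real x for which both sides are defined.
False.

Claim: cos(2x) = 2cos(x).
Test a specific point where both sides are defined: x = 2π/3.
LHS = cos(2x) ≈ -0.5000
RHS = 2cos(x) ≈ -1.0000
Since -0.5000 ≠ -1.0000, the equation fails at this point, so it cannot hold for every real x for which both sides are defined.
The correct double-angle formula is cos(2x) = cos²x - sin²x.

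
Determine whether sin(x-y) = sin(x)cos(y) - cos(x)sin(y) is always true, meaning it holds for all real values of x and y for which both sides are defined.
Yes, this is an identity.

Claim: sin(x-y) = sin(x)cos(y) - cos(x)sin(y).
Reasoning: Replace y by -y in sin(x+y) = sin(x)cos(y) + cos(x)sin(y) and use cos(-y) = cos(y), sin(-y) = -sin(y): sin(x-y) = sin(x)cos(y) - cos(x)sin(y).
So the two sides agree for all real values of x and y for which both sides are defined.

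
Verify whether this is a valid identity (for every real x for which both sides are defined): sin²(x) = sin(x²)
Claim: sin²(x) = sin(x²).
Test a specific point where both sides are defined: x = 2π/3.
LHS = sin²(x) ≈ 0.7500
RHS = sin(x²) ≈ -0.9474
Since 0.7500 ≠ -0.9474, the equation fails at this point, so it cannot hold for every real x for which both sides are defined.
sin²(x) means (sin x)², squaring the output; sin(x²) squares the input. These are different functions.

Conclusion: No, this is NOT an identity.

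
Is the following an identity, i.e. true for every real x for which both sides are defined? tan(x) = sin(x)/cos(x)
Claim: tan(x) = sin(x)/cos(x).
Reasoning: For an angle x whose terminal point on the unit circle is (cos x, sin x), tan(x) is defined as the ratio (second coordinate)/(first coordinate) = sin(x)/cos(x), wherever cos(x) ≠ 0.
So the two sides agree for every real x for which both sides are defined.

Conclusion: Yes, this is an identity.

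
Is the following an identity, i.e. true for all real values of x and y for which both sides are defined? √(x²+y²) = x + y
No, this is NOT an identity.

Claim: √(x²+y²) = x + y.
Test a specific point where both sides are defined: x = 1, y = 2.
LHS = √(x²+y²) ≈ 2.2361
RHS = x + y ≈ 3.0000
Since 2.2361 ≠ 3.0000, the equation fails at this point, so it cannot hold for all real values of x and y for which both sides are defined.
(x+y)² = x² + 2xy + y², not x² + y², so the square root does not split this way.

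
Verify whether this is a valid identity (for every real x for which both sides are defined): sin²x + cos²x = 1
Claim: sin²x + cos²x = 1.
Reasoning: The point (cos x, sin x) lies on the unit circle X² + Y² = 1, so cos²x + sin²x = 1 for every real x.
So the two sides agree for every real x for which both sides are defined.

Conclusion: Yes, this is an identity.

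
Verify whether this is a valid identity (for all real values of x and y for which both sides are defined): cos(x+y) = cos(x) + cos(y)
Claim: cos(x+y) = cos(x) + cos(y).
Test a specific point where both sides are defined: x = -π/2, y = π/2.
LHS = cos(x+y) ≈ 1.0000
RHS = cos(x) + cos(y) ≈ 0.0000
Since 1.0000 ≠ 0.0000, the equation fails at this point, so it cannot hold for all real values of x and y for which both sides are defined.
The correct expansion is cos(x+y) = cos(x)cos(y) - sin(x)sin(y); cosine is not additive.

Conclusion: No, this is NOT an identity.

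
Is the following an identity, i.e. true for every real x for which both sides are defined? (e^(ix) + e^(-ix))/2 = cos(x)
Claim: (e^(ix) + e^(-ix))/2 = cos(x).
Reasoning: By Euler's formula e^(ix) = cos(x) + i·sin(x) and e^(-ix) = cos(x) - i·sin(x). Adding cancels the sine terms: e^(ix) + e^(-ix) = 2cos(x); divide by 2.
So the two sides agree for every real x for which both sides are defined.

Conclusion: Yes, this is an identity.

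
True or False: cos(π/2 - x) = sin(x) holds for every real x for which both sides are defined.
True.

Claim: cos(π/2 - x) = sin(x).
Reasoning: Use cos(u - v) = cos(u)cos(v) + sin(u)sin(v) with u = π/2, v = x: cos(π/2)cos(x) + sin(π/2)sin(x) = 0·cos(x) + 1·sin(x) = sin(x).
So the two sides agree for every real x for which both sides are defined.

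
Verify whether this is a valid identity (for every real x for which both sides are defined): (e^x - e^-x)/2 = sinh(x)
Yes, this is an identity.

Claim: (e^x - e^-x)/2 = sinh(x).
Reasoning: This is exactly the definition of the hyperbolic sine: sinh(x) := (e^x - e^-x)/2.
So the two sides agree for every real x for which both sides are defined.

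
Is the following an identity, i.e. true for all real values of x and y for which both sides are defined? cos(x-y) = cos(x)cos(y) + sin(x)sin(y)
Yes, this is an identity.

Claim: cos(x-y) = cos(x)cos(y) + sin(x)sin(y).
Reasoning: Replace y by -y in cos(x+y) = cos(x)cos(y) - sin(x)sin(y) and use cos(-y) = cos(y), sin(-y) = -sin(y): cos(x-y) = cos(x)cos(y) + sin(x)sin(y).
So the two sides agree for all real values of x and y for which both sides are defined.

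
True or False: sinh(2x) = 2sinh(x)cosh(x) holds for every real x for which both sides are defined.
Claim: sinh(2x) = 2sinh(x)cosh(x).
Reasoning: 2sinh(x)cosh(x) = 2 · (e^x - e^-x)/2 · (e^x + e^-x)/2 = (e^(2x) - e^(-2x))/2 = sinh(2x).
So the two sides agree for every real x for which both sides are defined.

Conclusion: True.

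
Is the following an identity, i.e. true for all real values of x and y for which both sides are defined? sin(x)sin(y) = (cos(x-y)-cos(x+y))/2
Claim: sin(x)sin(y) = (cos(x-y)-cos(x+y))/2.
Reasoning: cos(x-y) = cos(x)cos(y) + sin(x)sin(y) and cos(x+y) = cos(x)cos(y) - sin(x)sin(y). Subtracting, cos(x-y) - cos(x+y) = 2sin(x)sin(y); divide by 2.
So the two sides agree for all real values of x and y for which both sides are defined.

Conclusion: Yes, this is an identity.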